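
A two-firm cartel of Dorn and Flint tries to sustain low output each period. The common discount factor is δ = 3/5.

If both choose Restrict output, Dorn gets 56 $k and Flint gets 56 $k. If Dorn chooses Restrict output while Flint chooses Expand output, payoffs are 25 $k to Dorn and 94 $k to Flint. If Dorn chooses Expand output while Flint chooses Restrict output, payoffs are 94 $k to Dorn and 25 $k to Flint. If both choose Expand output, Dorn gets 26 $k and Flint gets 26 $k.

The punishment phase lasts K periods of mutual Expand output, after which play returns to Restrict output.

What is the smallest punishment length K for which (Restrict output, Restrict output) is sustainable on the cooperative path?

4

Need Σ_{k=1}^{K} δ^k ≥ (94−56)/(56−26) = 1.2667 at δ = 3/5.
At K = 3 the sum is 1.1760 < 1.2667; at K = 4 it is 1.3056 ≥ 1.2667.
So the minimum punishment length is K = 4.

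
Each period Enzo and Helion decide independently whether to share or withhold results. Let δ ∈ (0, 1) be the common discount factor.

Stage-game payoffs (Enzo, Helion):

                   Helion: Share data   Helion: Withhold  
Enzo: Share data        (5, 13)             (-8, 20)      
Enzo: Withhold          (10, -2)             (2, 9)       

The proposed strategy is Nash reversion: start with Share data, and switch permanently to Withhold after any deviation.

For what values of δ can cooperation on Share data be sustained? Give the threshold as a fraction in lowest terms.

7/11

For Enzo: deviation gain 10−5 = 5, per-period punishment loss 5−2 = 3. IC gives δ ≥ 5/8.
For Helion: gain 7, loss 4 per period, so δ ≥ 7/11.
The tighter constraint is Helion's, so cooperation needs δ ≥ 7/11.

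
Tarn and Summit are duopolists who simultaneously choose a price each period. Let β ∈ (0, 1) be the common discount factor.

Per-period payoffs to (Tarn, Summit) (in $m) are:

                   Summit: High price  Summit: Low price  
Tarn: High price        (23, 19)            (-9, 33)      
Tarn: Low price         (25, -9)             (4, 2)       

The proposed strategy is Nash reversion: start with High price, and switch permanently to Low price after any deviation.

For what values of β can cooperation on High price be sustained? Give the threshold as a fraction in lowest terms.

Tarn: cooperation gives 23 each period; deviation gives 25 once then 4 forever.
  23/(1−β) ≥ 25 + 4β/(1−β) ⇒ β ≥ 2/21.
Summit: cooperation gives 19 each period; deviation gives 33 once then 2 forever.
  β ≥ 14/31.
Both must hold, so the binding constraint is Summit's: β ≥ 14/31.

14/31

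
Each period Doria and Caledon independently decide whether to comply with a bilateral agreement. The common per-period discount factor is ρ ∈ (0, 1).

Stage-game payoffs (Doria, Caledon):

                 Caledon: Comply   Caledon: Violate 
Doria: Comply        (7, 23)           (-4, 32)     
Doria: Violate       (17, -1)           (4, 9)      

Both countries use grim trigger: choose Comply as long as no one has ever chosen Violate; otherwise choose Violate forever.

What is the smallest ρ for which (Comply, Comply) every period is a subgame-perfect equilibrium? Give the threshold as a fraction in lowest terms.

10/13

Doria: cooperation gives 7 each period; deviation gives 17 once then 4 forever.
  7/(1−ρ) ≥ 17 + 4ρ/(1−ρ) ⇒ ρ ≥ 10/13.
Caledon: cooperation gives 23 each period; deviation gives 32 once then 9 forever.
  ρ ≥ 9/23.
Both must hold, so the binding constraint is Doria's: ρ ≥ 10/13.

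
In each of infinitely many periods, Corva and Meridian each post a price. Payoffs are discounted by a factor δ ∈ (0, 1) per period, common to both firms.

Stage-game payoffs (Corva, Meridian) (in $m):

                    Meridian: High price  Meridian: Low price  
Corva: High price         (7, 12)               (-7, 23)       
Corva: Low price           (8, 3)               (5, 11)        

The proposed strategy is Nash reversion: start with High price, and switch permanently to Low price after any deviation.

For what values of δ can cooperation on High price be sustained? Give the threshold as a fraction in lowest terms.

Corva's threshold: (8−7)/(8−5) = 1/3.
Meridian's threshold: (23−12)/(23−11) = 11/12.
1/3 < 11/12, so Meridian binds and δ* = 11/12.

11/12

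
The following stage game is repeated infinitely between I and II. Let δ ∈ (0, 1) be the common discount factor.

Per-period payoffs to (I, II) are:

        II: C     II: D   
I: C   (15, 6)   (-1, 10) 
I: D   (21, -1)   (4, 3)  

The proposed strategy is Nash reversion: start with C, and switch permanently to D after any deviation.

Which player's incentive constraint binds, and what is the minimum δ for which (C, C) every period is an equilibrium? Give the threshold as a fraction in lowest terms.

II; δ ≥ 4/7

For I: deviation gain 21−15 = 6, per-period punishment loss 15−4 = 11. IC gives δ ≥ 6/17.
For II: gain 4, loss 3 per period, so δ ≥ 4/7.
The tighter constraint is II's, so cooperation needs δ ≥ 4/7.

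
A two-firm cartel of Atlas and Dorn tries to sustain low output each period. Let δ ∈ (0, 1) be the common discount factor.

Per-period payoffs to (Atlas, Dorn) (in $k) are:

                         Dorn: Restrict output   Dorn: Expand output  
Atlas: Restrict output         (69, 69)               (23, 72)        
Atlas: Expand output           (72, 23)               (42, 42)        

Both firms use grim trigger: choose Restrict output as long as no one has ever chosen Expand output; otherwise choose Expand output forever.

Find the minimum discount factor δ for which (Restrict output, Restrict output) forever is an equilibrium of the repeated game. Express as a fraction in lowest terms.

Under grim trigger the critical discount factor is (T−C)/(T−P) with T = 72, C = 69, P = 42.
δ* = (72−69)/(72−42) = 3/30 = 1/10.

1/10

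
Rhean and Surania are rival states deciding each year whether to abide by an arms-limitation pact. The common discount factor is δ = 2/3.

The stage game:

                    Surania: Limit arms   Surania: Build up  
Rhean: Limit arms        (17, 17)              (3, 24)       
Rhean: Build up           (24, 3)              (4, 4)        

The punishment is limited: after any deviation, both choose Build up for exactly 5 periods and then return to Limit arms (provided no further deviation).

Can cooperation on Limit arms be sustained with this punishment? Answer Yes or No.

A one-shot deviation gives 24 now, then 4 for 5 periods, then back to 17.
Gain from deviating: (24−17) today; loss: (17−4) in each of the next 5 periods.
No-deviation condition: (17−4)(δ+…+δ^5) ≥ 24−17, i.e. δ+…+δ^5 ≥ 7/13.
At δ = 2/3: δ+…+δ^5 = 1.7366 ≥ 0.5385.
So cooperation is sustainable.

Yes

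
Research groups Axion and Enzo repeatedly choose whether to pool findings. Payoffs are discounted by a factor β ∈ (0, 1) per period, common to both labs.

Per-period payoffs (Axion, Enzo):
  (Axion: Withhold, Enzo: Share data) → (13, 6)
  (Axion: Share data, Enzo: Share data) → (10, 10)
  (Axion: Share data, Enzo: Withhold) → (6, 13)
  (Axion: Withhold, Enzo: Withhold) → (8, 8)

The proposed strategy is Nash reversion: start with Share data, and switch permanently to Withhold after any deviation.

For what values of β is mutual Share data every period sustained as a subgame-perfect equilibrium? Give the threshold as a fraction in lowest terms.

10/(1−β) ≥ 13 + 8β/(1−β)
10 ≥ 13 − 5β
β ≥ 3/5.

3/5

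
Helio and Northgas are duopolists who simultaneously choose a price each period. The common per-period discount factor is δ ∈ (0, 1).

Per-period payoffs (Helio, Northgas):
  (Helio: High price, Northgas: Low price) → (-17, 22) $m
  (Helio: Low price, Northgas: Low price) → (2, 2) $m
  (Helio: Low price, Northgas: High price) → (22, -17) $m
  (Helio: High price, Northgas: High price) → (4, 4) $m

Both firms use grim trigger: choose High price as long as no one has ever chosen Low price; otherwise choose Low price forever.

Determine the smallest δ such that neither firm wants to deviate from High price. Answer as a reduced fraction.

Cooperation forever yields 4 each period: 4/(1−δ).
Deviating yields 22 once, then 2 forever: 22 + 2δ/(1−δ).
No profitable deviation requires 4/(1−δ) ≥ 22 + 2δ/(1−δ).
Multiplying by (1−δ): 4 ≥ 22(1−δ) + 2δ = 22 − 20δ.
So 20δ ≥ 18, i.e. δ ≥ 18/20 = 9/10.

9/10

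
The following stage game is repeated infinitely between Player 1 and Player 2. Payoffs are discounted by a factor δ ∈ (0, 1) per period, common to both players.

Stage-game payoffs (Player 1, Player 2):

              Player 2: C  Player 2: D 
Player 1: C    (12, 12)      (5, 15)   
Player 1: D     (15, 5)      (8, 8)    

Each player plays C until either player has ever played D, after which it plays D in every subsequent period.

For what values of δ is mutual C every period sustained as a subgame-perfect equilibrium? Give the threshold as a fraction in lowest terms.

12/(1−δ) ≥ 15 + 8δ/(1−δ)
12 ≥ 15 − 7δ
δ ≥ 3/7.

3/7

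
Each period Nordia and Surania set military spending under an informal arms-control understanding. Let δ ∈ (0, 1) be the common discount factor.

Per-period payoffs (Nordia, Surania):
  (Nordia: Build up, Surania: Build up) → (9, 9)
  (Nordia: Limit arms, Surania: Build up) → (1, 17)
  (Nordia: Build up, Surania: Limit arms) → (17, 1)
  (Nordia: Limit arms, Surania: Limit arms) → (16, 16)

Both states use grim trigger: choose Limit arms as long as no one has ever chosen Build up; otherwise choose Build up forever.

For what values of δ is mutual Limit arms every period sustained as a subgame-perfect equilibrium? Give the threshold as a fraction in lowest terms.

1/8

Under grim trigger the critical discount factor is (T−C)/(T−P) with T = 17, C = 16, P = 9.
δ* = (17−16)/(17−9) = 1/8.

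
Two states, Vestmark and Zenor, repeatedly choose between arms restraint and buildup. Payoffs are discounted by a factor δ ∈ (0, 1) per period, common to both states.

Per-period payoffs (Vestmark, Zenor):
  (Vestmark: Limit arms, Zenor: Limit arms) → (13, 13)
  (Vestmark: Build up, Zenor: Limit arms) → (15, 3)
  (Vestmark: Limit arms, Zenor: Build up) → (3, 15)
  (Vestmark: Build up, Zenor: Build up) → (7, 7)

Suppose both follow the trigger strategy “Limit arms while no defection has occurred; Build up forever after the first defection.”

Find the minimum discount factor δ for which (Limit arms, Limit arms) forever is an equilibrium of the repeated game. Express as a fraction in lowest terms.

13/(1−δ) ≥ 15 + 7δ/(1−δ)
13 ≥ 15 − 8δ
δ ≥ 2/8 = 1/4.

1/4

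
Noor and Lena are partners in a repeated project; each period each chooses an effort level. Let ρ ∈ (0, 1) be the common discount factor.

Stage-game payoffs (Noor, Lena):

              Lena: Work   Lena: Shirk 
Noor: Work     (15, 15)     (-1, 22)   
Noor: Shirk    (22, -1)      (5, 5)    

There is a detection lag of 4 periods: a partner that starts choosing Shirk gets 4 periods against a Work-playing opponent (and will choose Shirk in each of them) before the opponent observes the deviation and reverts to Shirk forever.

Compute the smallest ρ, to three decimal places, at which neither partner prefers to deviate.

0.801

Deviating for the 4 undetected periods gains 22−15 = 7 per period over cooperation, then loses 15−5 = 10 per period forever once punishment starts.
Gain: 7(1 + ρ + … + ρ^3); loss: 10·ρ^4/(1−ρ).
No profitable deviation ⇔ 7(1−ρ^4) ≤ 10·ρ^4, i.e. ρ^4 ≥ 7/(7+10) = 7/17.
Hence ρ ≥ (7/17)^(1/4) ≈ 0.801.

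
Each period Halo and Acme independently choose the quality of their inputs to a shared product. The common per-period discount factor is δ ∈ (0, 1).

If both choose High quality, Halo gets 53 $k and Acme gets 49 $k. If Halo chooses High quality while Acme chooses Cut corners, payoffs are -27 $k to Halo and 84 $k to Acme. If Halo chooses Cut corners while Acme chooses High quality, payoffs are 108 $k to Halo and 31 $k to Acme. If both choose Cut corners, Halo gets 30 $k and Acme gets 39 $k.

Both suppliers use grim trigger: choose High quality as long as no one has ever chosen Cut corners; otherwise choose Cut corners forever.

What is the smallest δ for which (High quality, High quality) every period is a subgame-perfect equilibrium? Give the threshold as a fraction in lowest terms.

7/9

Halo's threshold: (108−53)/(108−30) = 55/78.
Acme's threshold: (84−49)/(84−39) = 7/9.
55/78 < 7/9, so Acme binds and δ* = 7/9.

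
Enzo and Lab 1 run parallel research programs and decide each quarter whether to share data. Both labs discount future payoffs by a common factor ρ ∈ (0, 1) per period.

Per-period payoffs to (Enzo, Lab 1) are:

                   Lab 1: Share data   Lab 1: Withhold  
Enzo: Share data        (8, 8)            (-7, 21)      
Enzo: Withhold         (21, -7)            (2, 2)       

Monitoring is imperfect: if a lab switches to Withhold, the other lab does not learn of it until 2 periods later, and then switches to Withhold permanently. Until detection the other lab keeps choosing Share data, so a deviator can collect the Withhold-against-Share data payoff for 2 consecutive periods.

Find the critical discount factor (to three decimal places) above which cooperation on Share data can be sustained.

Deviating for the 2 undetected periods gains 21−8 = 13 per period over cooperation, then loses 8−2 = 6 per period forever once punishment starts.
Gain: 13(1 + ρ + … + ρ^1); loss: 6·ρ^2/(1−ρ).
No profitable deviation ⇔ 13(1−ρ^2) ≤ 6·ρ^2, i.e. ρ^2 ≥ 13/(13+6) = 13/19.
Hence ρ ≥ (13/19)^(1/2) ≈ 0.827.

0.827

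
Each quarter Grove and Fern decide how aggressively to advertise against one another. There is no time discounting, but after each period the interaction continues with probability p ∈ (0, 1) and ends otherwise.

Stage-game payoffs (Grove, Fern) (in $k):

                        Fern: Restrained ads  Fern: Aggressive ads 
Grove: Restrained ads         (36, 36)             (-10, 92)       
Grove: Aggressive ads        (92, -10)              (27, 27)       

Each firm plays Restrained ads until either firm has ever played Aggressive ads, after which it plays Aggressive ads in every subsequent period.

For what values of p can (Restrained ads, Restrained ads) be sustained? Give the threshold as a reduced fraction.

56/65

With no time discounting, the continuation probability p plays the role of the discount factor.
Grim-trigger IC: 36/(1−p) ≥ 92 + 27p/(1−p) ⇒ p ≥ (92−36)/(92−27) = 56/65.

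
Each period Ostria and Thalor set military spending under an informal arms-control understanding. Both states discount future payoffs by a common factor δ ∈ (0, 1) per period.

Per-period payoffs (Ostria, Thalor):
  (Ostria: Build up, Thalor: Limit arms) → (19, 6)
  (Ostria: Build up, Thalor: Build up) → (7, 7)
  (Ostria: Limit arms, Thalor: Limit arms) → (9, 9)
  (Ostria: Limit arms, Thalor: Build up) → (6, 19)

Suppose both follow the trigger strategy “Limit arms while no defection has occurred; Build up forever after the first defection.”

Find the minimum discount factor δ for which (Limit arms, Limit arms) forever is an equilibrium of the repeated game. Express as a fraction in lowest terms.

5/6

Under grim trigger the critical discount factor is (T−C)/(T−P) with T = 19, C = 9, P = 7.
δ* = (19−9)/(19−7) = 10/12 = 5/6.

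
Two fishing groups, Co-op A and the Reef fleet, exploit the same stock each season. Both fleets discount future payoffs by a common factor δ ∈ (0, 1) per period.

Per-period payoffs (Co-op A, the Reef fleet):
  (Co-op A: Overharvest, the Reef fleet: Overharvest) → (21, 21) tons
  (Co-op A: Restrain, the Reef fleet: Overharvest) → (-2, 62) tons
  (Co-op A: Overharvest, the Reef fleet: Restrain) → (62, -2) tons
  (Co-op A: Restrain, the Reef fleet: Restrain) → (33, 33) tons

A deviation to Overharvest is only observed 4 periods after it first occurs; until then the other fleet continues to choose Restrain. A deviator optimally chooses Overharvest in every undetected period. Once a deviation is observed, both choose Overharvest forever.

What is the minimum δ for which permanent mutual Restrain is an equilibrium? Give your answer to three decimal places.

0.917

A deviator earns 62 for 4 periods, then 21 forever; cooperating earns 33 forever. Multiplying the IC by (1−δ):
33 ≥ 62(1−δ^4) + 21δ^4, so 41·δ^4 ≥ 29 and δ^4 ≥ 29/41.
δ ≥ (29/41)^(1/4) ≈ 0.917.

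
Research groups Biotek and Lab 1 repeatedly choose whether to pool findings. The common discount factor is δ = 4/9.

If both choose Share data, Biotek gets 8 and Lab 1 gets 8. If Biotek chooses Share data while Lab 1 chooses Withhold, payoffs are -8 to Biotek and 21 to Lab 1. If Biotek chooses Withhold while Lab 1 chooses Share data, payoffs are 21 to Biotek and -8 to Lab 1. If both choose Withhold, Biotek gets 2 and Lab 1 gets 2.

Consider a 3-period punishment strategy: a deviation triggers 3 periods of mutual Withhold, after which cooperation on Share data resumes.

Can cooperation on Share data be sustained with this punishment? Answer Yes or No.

A one-shot deviation gives 21 now, then 2 for 3 periods, then back to 8.
Gain from deviating: (21−8) today; loss: (8−2) in each of the next 3 periods.
No-deviation condition: (8−2)(δ+…+δ^3) ≥ 21−8, i.e. δ+…+δ^3 ≥ 13/6.
At δ = 4/9: δ+…+δ^3 = 0.7298 < 2.1667.
So cooperation is not sustainable.

No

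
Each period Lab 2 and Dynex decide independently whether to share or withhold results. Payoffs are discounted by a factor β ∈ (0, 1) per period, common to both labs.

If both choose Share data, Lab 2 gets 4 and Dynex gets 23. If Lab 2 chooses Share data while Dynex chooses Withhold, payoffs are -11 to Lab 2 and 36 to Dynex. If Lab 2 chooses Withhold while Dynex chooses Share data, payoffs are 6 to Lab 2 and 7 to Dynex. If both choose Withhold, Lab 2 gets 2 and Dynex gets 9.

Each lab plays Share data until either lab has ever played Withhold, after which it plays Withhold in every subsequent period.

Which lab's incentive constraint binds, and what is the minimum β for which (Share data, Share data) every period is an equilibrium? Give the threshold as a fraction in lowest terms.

Lab 2's threshold: (6−4)/(6−2) = 1/2.
Dynex's threshold: (36−23)/(36−9) = 13/27.
1/2 > 13/27, so Lab 2 binds and β* = 1/2.

Lab 2; β ≥ 1/2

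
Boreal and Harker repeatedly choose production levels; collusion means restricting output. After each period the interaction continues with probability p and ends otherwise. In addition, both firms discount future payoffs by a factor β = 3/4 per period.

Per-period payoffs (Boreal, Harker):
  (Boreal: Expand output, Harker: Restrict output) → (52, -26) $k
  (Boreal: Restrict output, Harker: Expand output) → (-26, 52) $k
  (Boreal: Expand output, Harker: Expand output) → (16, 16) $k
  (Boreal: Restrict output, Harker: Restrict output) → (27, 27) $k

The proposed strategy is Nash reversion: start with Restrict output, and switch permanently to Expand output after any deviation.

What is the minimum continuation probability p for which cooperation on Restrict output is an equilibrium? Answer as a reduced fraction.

Expected continuation weight on next period's payoff is β·p = 3/4·p, which plays the role of the discount factor.
Cooperation requires 3/4·p ≥ (52−27)/(52−16) = 25/36, hence p ≥ 25/27.

25/27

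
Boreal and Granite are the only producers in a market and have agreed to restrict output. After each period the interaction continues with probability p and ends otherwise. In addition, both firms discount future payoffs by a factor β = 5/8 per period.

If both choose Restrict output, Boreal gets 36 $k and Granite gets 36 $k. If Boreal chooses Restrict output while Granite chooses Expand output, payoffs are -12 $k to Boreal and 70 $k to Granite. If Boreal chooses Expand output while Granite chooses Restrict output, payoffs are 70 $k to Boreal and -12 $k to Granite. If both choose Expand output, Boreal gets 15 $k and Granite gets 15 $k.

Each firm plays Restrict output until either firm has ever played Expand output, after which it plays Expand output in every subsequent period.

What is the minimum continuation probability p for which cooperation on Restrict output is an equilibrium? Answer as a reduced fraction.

With continuation probability p and discount β, the effective per-period discount factor is βp.
Grim-trigger IC: βp ≥ (70−36)/(70−15) = 34/55.
So p ≥ (34/55)/(5/8) = 272/275.

272/275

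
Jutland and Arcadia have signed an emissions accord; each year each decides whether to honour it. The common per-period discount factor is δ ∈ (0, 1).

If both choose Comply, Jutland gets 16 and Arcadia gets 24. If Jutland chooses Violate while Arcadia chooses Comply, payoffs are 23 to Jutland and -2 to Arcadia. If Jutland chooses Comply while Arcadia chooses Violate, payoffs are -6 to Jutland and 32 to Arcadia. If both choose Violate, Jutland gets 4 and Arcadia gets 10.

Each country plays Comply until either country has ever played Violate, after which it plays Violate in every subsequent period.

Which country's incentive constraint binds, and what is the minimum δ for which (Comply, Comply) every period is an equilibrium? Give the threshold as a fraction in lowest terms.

Jutland's threshold: (23−16)/(23−4) = 7/19.
Arcadia's threshold: (32−24)/(32−10) = 4/11.
7/19 > 4/11, so Jutland binds and δ* = 7/19.

Jutland; δ ≥ 7/19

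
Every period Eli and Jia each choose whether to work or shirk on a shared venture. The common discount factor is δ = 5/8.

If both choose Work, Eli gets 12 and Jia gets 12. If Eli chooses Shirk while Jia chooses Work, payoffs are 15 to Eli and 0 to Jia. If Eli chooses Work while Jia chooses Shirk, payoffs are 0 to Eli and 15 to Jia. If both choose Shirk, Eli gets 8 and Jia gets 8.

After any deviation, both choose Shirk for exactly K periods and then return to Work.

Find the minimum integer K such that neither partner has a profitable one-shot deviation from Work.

2

No profitable deviation requires (12−8)(δ+…+δ^K) ≥ 15−12, i.e. δ+…+δ^K ≥ 3/4 ≈ 0.7500.
With δ = 5/8, the partial sums are K=1: 0.6250, K=2: 1.0156.
K = 2 is the first length at which the sum reaches 0.7500.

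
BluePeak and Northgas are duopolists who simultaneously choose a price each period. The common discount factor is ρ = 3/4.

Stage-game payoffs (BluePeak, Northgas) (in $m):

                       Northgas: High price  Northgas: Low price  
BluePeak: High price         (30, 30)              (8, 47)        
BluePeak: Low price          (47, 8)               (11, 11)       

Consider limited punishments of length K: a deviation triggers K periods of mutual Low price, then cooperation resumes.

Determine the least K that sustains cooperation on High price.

IC: ρ(1−ρ^K)/(1−ρ) ≥ (47−30)/(30−11) = 17/19.
With ρ = 3/4: need 1 − ρ^K ≥ 17/19·(1−3/4)/(3/4), i.e. ρ^K ≤ 0.7018.
Since (3/4)^1 = 0.7500 and (3/4)^2 = 0.5625, the smallest such K is 2.

2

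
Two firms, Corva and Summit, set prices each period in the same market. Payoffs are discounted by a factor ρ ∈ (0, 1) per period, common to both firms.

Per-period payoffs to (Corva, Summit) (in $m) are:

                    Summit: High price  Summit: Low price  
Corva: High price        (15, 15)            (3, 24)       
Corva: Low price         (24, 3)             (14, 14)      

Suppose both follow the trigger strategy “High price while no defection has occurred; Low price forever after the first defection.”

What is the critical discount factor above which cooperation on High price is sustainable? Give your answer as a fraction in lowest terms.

Under grim trigger the critical discount factor is (T−C)/(T−P) with T = 24, C = 15, P = 14.
ρ* = (24−15)/(24−14) = 9/10.

9/10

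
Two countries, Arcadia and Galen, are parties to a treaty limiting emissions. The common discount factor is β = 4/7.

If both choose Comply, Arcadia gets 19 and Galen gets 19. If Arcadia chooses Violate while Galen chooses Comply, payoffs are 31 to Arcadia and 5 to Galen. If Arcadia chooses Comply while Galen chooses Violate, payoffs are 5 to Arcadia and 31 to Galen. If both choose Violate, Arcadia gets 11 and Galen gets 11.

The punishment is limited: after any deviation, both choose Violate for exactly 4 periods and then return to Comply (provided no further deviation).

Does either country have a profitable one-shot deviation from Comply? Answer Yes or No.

Yes

IC: β+…+β^4 ≥ (31−19)/(19−11) = 3/2.
At β = 4/7: partial sum = 1.1912 < 1.5000. Cooperation not sustainable.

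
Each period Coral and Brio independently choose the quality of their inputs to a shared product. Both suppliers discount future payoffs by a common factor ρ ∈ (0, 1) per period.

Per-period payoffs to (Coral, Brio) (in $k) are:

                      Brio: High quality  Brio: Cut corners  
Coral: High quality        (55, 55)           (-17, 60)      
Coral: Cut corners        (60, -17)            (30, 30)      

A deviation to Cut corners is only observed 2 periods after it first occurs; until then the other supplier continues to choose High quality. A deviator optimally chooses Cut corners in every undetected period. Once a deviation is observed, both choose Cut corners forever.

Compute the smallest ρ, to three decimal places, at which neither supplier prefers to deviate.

Deviating for the 2 undetected periods gains 60−55 = 5 per period over cooperation, then loses 55−30 = 25 per period forever once punishment starts.
Gain: 5(1 + ρ + … + ρ^1); loss: 25·ρ^2/(1−ρ).
No profitable deviation ⇔ 5(1−ρ^2) ≤ 25·ρ^2, i.e. ρ^2 ≥ 5/(5+25) = 1/6.
Hence ρ ≥ (1/6)^(1/2) ≈ 0.408.

0.408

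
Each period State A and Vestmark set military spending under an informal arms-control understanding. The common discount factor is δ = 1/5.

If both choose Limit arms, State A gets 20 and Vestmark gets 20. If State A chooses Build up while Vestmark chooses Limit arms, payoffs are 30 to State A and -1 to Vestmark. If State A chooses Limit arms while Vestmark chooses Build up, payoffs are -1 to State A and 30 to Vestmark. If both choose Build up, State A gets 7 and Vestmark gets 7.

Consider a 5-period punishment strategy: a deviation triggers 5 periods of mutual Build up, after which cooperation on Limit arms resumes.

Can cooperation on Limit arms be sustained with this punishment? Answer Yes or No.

Comparing payoff streams over the 6 periods until play realigns: cooperate → 20(1+δ+…+δ^5); deviate → 30 + 7(δ+…+δ^5).
Cooperation is sustained iff (20−7)(δ+…+δ^5) ≥ 30−20.
δ+…+δ^5 = 1/5·(1−(1/5)^5)/(1−1/5) = 0.2499, and (30−20)/(20−7) = 0.7692.
0.2499 < 0.7692, so cooperation is not sustainable.

No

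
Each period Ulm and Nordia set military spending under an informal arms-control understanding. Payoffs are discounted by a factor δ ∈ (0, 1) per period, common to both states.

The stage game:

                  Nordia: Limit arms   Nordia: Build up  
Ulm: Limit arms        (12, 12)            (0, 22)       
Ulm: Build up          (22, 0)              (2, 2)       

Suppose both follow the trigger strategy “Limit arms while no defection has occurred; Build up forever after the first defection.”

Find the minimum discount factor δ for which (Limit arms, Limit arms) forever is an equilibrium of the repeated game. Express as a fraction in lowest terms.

Under grim trigger the critical discount factor is (T−C)/(T−P) with T = 22, C = 12, P = 2.
δ* = (22−12)/(22−2) = 10/20 = 1/2.

1/2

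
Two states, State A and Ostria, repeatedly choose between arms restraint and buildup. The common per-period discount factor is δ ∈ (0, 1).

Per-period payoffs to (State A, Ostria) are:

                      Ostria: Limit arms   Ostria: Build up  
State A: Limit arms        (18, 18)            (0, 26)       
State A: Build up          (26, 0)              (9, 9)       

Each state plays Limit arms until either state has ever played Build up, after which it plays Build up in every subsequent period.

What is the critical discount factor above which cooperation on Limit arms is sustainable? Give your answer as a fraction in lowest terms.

One-period gain from deviating is 26 − 18 = 8. The loss is 18 − 9 = 9 in every subsequent period, with present value 9·δ/(1−δ).
Deviation is unprofitable when 9·δ/(1−δ) ≥ 8, i.e. δ/(1−δ) ≥ 8/9.
Equivalently δ ≥ 8/(8+9) = 8/17.

8/17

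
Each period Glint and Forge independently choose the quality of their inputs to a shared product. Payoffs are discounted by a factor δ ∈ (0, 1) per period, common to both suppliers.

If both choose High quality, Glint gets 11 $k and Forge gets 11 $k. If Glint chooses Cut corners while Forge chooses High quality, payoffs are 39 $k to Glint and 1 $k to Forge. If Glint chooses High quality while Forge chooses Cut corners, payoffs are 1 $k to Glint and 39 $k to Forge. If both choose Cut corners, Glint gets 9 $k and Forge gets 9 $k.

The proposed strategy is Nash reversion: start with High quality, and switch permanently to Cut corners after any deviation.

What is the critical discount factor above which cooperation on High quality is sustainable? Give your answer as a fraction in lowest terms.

14/15

11/(1−δ) ≥ 39 + 9δ/(1−δ)
11 ≥ 39 − 30δ
δ ≥ 28/30 = 14/15.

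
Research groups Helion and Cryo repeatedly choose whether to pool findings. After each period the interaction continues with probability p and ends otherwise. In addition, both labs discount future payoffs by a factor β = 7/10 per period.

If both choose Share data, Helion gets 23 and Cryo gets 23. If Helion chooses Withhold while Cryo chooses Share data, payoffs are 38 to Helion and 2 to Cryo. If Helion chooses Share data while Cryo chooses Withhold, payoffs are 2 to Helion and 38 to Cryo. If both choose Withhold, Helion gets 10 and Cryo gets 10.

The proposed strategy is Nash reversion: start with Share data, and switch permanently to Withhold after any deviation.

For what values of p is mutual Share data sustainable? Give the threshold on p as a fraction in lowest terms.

75/98

With continuation probability p and discount β, the effective per-period discount factor is βp.
Grim-trigger IC: βp ≥ (38−23)/(38−10) = 15/28.
So p ≥ (15/28)/(7/10) = 75/98.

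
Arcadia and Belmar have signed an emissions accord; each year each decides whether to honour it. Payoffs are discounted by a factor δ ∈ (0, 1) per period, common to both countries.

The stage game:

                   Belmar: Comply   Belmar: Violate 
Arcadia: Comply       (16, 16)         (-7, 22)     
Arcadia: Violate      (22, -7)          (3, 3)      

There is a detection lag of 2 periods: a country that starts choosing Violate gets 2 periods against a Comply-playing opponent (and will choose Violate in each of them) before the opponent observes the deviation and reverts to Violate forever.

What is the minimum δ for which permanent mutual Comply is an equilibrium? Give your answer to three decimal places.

0.562

The best deviation is to choose Violate for all 2 undetected periods, earning 22 each, then 3 forever once detected.
Deviation value: 22(1−δ^2)/(1−δ) + 3δ^2/(1−δ); cooperation value: 16/(1−δ).
IC: 16 ≥ 22(1−δ^2) + 3δ^2 = 22 − 19δ^2.
So δ^2 ≥ 6/19, giving δ ≥ (6/19)^(1/2) ≈ 0.562.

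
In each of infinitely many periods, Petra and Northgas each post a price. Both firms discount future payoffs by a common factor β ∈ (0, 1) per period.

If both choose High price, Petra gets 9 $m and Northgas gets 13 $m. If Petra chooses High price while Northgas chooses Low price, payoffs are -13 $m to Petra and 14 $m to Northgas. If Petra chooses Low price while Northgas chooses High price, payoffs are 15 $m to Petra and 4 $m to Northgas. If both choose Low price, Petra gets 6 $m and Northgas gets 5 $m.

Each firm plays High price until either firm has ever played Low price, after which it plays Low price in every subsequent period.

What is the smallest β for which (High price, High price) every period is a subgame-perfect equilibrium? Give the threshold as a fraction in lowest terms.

For Petra: deviation gain 15−9 = 6, per-period punishment loss 9−6 = 3. IC gives β ≥ 6/9 = 2/3.
For Northgas: gain 1, loss 8 per period, so β ≥ 1/9.
The tighter constraint is Petra's, so cooperation needs β ≥ 2/3.

2/3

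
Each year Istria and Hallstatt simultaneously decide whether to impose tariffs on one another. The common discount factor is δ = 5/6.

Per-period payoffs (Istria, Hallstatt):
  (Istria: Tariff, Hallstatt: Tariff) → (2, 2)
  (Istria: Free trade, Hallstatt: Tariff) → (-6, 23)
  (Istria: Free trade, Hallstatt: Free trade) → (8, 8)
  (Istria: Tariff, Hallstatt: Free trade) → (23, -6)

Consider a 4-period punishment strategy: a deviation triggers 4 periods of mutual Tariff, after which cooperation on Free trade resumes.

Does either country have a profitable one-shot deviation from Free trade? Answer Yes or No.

No

IC: δ+…+δ^4 ≥ (23−8)/(8−2) = 5/2.
At δ = 5/6: partial sum = 2.5887 ≥ 2.5000. Cooperation sustainable.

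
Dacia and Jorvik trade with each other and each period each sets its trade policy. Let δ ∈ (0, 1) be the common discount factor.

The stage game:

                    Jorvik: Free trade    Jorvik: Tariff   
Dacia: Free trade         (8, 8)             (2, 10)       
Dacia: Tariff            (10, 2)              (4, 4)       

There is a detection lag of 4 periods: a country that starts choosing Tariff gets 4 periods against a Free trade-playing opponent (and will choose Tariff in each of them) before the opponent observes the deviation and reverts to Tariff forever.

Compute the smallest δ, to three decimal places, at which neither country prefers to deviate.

The best deviation is to choose Tariff for all 4 undetected periods, earning 10 each, then 4 forever once detected.
Deviation value: 10(1−δ^4)/(1−δ) + 4δ^4/(1−δ); cooperation value: 8/(1−δ).
IC: 8 ≥ 10(1−δ^4) + 4δ^4 = 10 − 6δ^4.
So δ^4 ≥ 2/6 = 1/3, giving δ ≥ (1/3)^(1/4) ≈ 0.760.

0.760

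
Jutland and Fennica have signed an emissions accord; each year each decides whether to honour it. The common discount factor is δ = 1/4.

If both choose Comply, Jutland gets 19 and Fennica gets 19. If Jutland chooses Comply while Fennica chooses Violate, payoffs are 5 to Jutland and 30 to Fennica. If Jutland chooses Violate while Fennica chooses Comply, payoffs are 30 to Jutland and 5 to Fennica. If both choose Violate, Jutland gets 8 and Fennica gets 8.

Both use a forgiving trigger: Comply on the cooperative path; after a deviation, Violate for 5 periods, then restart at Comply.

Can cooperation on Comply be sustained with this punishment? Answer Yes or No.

Comparing payoff streams over the 6 periods until play realigns: cooperate → 19(1+δ+…+δ^5); deviate → 30 + 8(δ+…+δ^5).
Cooperation is sustained iff (19−8)(δ+…+δ^5) ≥ 30−19.
δ+…+δ^5 = 1/4·(1−(1/4)^5)/(1−1/4) = 0.3330, and (30−19)/(19−8) = 1.0000.
0.3330 < 1.0000, so cooperation is not sustainable.

No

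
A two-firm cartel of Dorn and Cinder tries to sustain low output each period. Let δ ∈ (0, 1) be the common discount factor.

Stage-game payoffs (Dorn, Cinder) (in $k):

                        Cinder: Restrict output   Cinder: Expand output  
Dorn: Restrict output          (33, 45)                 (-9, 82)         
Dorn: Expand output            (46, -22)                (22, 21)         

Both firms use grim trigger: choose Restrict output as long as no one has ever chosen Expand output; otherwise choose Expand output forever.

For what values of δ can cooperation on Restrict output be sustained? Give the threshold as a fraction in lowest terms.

Dorn's threshold: (46−33)/(46−22) = 13/24.
Cinder's threshold: (82−45)/(82−21) = 37/61.
13/24 < 37/61, so Cinder binds and δ* = 37/61.

37/61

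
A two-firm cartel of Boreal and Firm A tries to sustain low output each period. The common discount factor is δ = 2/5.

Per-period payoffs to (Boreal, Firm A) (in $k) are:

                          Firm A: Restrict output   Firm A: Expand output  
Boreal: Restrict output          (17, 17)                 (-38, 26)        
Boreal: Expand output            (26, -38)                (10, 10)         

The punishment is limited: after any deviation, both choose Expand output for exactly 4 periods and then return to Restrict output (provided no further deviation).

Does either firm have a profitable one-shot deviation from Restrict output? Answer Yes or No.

Yes

IC: δ+…+δ^4 ≥ (26−17)/(17−10) = 9/7.
At δ = 2/5: partial sum = 0.6496 < 1.2857. Cooperation not sustainable.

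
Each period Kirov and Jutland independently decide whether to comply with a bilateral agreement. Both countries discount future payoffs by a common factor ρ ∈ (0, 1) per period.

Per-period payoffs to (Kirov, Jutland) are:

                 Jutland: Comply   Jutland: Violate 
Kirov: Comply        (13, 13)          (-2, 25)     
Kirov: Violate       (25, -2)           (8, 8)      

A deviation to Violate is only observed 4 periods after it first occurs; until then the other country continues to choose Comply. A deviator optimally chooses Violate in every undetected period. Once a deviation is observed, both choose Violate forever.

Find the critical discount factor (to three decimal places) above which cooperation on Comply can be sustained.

0.917

The best deviation is to choose Violate for all 4 undetected periods, earning 25 each, then 8 forever once detected.
Deviation value: 25(1−ρ^4)/(1−ρ) + 8ρ^4/(1−ρ); cooperation value: 13/(1−ρ).
IC: 13 ≥ 25(1−ρ^4) + 8ρ^4 = 25 − 17ρ^4.
So ρ^4 ≥ 12/17, giving ρ ≥ (12/17)^(1/4) ≈ 0.917.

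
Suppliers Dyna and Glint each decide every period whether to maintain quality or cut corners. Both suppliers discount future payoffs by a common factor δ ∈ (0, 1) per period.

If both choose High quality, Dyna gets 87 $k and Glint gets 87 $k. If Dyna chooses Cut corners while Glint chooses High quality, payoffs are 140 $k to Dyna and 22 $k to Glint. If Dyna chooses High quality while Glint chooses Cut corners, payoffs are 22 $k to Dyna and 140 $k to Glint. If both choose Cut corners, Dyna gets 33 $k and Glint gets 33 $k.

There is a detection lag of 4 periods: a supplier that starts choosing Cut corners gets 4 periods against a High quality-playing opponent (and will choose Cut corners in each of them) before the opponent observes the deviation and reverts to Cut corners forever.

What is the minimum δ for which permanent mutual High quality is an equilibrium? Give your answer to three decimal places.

0.839

Deviating for the 4 undetected periods gains 140−87 = 53 per period over cooperation, then loses 87−33 = 54 per period forever once punishment starts.
Gain: 53(1 + δ + … + δ^3); loss: 54·δ^4/(1−δ).
No profitable deviation ⇔ 53(1−δ^4) ≤ 54·δ^4, i.e. δ^4 ≥ 53/(53+54) = 53/107.
Hence δ ≥ (53/107)^(1/4) ≈ 0.839.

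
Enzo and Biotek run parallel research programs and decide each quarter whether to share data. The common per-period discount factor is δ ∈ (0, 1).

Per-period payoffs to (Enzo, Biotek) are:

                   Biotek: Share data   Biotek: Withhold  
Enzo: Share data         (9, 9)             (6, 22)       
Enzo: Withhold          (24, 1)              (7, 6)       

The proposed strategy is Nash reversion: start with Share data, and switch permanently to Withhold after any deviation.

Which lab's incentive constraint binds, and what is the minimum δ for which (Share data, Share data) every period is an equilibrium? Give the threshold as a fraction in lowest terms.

Enzo; δ ≥ 15/17

For Enzo: deviation gain 24−9 = 15, per-period punishment loss 9−7 = 2. IC gives δ ≥ 15/17.
For Biotek: gain 13, loss 3 per period, so δ ≥ 13/16.
The tighter constraint is Enzo's, so cooperation needs δ ≥ 15/17.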